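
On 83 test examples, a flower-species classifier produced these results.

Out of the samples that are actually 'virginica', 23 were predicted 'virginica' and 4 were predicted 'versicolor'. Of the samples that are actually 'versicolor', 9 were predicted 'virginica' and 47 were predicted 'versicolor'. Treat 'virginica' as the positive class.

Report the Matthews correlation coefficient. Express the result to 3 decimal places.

0.665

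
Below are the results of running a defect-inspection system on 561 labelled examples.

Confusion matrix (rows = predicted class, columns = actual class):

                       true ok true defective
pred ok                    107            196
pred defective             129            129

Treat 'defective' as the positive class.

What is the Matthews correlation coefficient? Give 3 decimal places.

-0.148

MCC = (TP·TN − FP·FN) / √((TP+FP)(TP+FN)(TN+FP)(TN+FN))
Numerator = 129·107 − 129·196 = -11481
Denominator = √(258·325·236·303) = √5995945800 = 77433.4928
MCC = -11481 / 77433.4928 = -0.148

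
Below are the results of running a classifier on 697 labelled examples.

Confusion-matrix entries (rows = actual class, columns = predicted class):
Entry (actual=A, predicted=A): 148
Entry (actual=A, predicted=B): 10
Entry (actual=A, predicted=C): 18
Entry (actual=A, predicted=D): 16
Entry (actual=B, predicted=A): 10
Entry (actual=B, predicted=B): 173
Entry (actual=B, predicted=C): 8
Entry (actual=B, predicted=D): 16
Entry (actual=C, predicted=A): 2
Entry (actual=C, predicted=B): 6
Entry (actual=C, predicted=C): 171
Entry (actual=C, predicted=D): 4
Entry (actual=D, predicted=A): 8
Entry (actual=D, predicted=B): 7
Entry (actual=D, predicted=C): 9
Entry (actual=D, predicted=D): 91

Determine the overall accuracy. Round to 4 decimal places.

Accuracy = trace / total = (148+173+171+91=583) / 697 = 583/697 = 0.8364

0.8364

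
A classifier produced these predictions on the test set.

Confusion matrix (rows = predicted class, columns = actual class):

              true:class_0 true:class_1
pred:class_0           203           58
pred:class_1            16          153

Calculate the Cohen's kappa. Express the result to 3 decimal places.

0.654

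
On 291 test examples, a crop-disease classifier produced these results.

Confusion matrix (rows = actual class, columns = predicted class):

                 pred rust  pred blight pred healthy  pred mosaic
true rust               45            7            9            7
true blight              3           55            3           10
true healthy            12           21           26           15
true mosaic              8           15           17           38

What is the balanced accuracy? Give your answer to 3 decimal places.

0.569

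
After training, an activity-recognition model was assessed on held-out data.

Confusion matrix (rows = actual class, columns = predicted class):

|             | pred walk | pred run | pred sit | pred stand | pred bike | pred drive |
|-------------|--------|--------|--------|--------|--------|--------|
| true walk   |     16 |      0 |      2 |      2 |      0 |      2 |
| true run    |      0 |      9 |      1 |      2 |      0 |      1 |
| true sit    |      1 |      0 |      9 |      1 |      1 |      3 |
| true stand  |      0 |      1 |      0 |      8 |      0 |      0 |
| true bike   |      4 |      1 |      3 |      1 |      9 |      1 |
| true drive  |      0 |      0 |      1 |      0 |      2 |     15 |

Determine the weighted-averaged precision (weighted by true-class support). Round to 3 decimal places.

Per-class precision (TP/(TP+FP)):
  walk: TP=16, FP=0+1+0+4+0=5 → 16/21 = 0.7619
  run: TP=9, FP=0+0+1+1+0=2 → 9/11 = 0.8182
  sit: TP=9, FP=2+1+0+3+1=7 → 9/16 = 0.5625
  stand: TP=8, FP=2+2+1+1+0=6 → 8/14 = 0.5714
  bike: TP=9, FP=0+0+1+0+2=3 → 9/12 = 0.7500
  drive: TP=15, FP=2+1+3+0+1=7 → 15/22 = 0.6818
Weighted-precision = Σ (supportᵢ/N)·precisionᵢ with N=96: (22/96)·0.7619 + (13/96)·0.8182 + (15/96)·0.5625 + (9/96)·0.5714 + (19/96)·0.7500 + (18/96)·0.6818 = 0.703

0.703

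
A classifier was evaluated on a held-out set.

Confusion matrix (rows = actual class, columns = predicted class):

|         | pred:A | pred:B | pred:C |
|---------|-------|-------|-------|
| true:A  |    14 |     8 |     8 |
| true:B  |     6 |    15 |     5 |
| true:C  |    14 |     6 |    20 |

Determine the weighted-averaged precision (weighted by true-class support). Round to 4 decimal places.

0.5213

Per-class precision (TP/(TP+FP)):
  A: TP=14, FP=6+14=20 → 14/34 = 0.41176
  B: TP=15, FP=8+6=14 → 15/29 = 0.51724
  C: TP=20, FP=8+5=13 → 20/33 = 0.60606
Weighted-precision = Σ (supportᵢ/N)·precisionᵢ with N=96: (30/96)·0.41176 + (26/96)·0.51724 + (40/96)·0.60606 = 0.5213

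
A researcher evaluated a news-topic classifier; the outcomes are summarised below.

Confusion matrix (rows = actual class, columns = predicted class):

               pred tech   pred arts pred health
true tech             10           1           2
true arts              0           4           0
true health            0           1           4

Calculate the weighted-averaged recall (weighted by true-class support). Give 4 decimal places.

0.8182

Per-class recall (TP/(TP+FN)):
  tech: TP=10, FN=1+2=3 → 10/13 = 0.76923
  arts: TP=4, FN=0+0=0 → 4/4 = 1.00000
  health: TP=4, FN=0+1=1 → 4/5 = 0.80000
Weighted-recall = Σ (supportᵢ/N)·recallᵢ with N=22: (13/22)·0.76923 + (4/22)·1.00000 + (5/22)·0.80000 = 0.8182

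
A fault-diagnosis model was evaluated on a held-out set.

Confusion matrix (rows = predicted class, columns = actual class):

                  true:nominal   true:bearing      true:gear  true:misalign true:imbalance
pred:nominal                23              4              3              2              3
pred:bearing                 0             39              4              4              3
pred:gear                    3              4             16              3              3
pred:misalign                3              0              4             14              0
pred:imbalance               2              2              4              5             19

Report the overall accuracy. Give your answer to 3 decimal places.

Accuracy = trace / total = (23+39+16+14+19=111) / 167 = 111/167 = 0.665

0.665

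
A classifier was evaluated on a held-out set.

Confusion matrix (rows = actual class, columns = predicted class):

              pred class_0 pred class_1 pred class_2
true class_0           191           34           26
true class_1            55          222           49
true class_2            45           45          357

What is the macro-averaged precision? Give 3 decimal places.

0.740

Per-class precision (TP/(TP+FP)):
  class_0: TP=191, FP=55+45=100 → 191/291 = 0.6564
  class_1: TP=222, FP=34+45=79 → 222/301 = 0.7375
  class_2: TP=357, FP=26+49=75 → 357/432 = 0.8264
Macro-precision = mean = (0.6564 + 0.7375 + 0.8264) / 3 = 0.740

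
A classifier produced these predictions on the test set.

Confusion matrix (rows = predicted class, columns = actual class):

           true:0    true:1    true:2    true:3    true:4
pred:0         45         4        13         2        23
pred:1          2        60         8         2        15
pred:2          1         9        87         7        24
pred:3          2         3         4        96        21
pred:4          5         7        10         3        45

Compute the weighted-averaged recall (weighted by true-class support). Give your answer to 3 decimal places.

0.669

Per-class recall (TP/(TP+FN)):
  0: TP=45, FN=2+1+2+5=10 → 45/55 = 0.8182
  1: TP=60, FN=4+9+3+7=23 → 60/83 = 0.7229
  2: TP=87, FN=13+8+4+10=35 → 87/122 = 0.7131
  3: TP=96, FN=2+2+7+3=14 → 96/110 = 0.8727
  4: TP=45, FN=23+15+24+21=83 → 45/128 = 0.3516
Weighted-recall = Σ (supportᵢ/N)·recallᵢ with N=498: (55/498)·0.8182 + (83/498)·0.7229 + (122/498)·0.7131 + (110/498)·0.8727 + (128/498)·0.3516 = 0.669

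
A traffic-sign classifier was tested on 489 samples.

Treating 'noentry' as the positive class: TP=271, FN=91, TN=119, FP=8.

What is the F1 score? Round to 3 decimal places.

0.846

Precision = TP/(TP+FP) = 271/279 = 0.9713
Recall = TP/(TP+FN) = 271/362 = 0.7486
F1 = 2·TP/(2·TP+FP+FN) = 542/641 = 0.846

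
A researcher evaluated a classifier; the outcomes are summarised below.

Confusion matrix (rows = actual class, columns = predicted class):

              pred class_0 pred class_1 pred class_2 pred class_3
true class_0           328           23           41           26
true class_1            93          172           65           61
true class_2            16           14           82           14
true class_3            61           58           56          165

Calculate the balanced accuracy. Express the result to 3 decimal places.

Balanced accuracy = mean of per-class recall.
  class_0: recall = 328/418 = 0.7847
  class_1: recall = 172/391 = 0.4399
  class_2: recall = 82/126 = 0.6508
  class_3: recall = 165/340 = 0.4853
Mean = (0.7847 + 0.4399 + 0.6508 + 0.4853) / 4 = 0.590

0.590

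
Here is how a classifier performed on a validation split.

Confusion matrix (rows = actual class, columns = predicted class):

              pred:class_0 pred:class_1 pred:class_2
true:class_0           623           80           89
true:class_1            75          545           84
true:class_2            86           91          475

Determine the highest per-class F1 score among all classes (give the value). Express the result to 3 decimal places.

0.791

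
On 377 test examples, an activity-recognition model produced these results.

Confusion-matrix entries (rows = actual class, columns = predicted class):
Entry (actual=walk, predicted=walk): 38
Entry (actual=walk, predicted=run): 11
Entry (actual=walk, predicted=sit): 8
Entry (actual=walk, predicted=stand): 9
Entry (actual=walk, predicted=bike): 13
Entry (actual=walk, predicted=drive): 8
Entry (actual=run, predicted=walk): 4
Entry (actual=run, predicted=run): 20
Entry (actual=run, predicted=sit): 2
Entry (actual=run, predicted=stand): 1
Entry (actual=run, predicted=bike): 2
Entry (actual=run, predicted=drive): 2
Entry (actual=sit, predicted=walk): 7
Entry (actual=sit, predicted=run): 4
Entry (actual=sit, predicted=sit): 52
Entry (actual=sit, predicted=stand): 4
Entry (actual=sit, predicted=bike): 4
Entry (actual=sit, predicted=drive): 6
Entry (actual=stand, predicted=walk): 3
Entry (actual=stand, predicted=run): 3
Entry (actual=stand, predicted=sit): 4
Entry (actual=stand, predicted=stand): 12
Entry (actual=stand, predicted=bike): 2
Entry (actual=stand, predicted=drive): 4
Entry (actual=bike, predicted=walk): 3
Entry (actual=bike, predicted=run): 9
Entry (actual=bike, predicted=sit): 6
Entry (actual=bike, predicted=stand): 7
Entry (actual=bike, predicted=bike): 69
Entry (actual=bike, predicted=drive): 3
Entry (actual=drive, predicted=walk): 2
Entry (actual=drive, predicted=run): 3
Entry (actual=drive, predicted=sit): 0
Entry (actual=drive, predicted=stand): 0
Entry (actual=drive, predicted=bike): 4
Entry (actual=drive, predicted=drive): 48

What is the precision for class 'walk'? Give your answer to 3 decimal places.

0.667

One-vs-rest for 'walk': TP = diagonal; FP = other classes predicted 'walk'; FN = 'walk' predicted as other.
precision = TP/(TP+FP).
walk: TP=38, FP=4+7+3+3+2=19 → 38/57 = 0.6667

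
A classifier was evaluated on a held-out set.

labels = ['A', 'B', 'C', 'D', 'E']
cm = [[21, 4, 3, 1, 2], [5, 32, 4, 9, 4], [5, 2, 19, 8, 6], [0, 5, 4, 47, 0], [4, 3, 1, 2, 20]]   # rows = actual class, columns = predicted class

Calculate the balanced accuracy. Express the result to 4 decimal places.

0.6502

Balanced accuracy = mean of per-class recall.
  A: recall = 21/31 = 0.67742
  B: recall = 32/54 = 0.59259
  C: recall = 19/40 = 0.47500
  D: recall = 47/56 = 0.83929
  E: recall = 20/30 = 0.66667
Mean = (0.67742 + 0.59259 + 0.47500 + 0.83929 + 0.66667) / 5 = 0.6502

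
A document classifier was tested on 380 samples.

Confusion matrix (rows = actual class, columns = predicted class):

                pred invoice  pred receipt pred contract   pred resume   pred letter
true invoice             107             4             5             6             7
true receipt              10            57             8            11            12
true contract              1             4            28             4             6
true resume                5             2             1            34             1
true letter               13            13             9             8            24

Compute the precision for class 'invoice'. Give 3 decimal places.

Take TP from the diagonal, FP from the rest of the 'invoice' prediction marginal, FN from the rest of the 'invoice' actual marginal.
precision = TP/(TP+FP).
invoice: TP=107, FP=10+1+5+13=29 → 107/136 = 0.7868

0.787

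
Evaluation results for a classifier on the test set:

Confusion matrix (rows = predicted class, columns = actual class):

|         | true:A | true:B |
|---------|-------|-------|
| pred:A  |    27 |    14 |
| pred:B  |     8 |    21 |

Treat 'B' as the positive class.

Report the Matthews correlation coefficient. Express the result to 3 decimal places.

MCC = (TP·TN − FP·FN) / √((TP+FP)(TP+FN)(TN+FP)(TN+FN))
Numerator = 21·27 − 8·14 = 455
Denominator = √(29·35·35·41) = √1456525 = 1206.8658
MCC = 455 / 1206.8658 = 0.377

0.377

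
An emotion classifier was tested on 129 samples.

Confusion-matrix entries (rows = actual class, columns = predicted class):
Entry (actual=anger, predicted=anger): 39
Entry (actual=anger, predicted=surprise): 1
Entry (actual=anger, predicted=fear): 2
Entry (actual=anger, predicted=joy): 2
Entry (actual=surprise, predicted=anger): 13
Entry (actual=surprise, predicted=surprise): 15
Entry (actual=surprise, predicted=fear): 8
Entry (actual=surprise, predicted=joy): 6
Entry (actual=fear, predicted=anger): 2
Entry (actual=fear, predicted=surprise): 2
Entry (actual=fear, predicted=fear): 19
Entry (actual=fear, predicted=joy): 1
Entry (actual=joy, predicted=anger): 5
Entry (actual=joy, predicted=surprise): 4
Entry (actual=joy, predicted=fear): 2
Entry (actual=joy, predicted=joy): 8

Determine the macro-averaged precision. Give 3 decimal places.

0.607

Per-class precision (TP/(TP+FP)):
  anger: TP=39, FP=13+2+5=20 → 39/59 = 0.6610
  surprise: TP=15, FP=1+2+4=7 → 15/22 = 0.6818
  fear: TP=19, FP=2+8+2=12 → 19/31 = 0.6129
  joy: TP=8, FP=2+6+1=9 → 8/17 = 0.4706
Macro-precision = mean = (0.6610 + 0.6818 + 0.6129 + 0.4706) / 4 = 0.607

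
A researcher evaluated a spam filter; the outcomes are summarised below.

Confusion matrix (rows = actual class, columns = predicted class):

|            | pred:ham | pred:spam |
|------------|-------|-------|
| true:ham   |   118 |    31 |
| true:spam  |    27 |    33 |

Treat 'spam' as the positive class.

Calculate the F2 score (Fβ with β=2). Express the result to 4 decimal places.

0.5428

Fβ = (1+β²)·TP / ((1+β²)·TP + β²·FN + FP), with β²=4
= 5·33 / (5·33 + 4·27 + 31) = 0.5428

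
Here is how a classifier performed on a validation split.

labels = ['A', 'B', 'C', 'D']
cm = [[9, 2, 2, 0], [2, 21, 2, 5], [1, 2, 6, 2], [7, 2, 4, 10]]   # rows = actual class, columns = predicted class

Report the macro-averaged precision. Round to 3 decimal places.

0.567

Per-class precision (TP/(TP+FP)):
  A: TP=9, FP=2+1+7=10 → 9/19 = 0.4737
  B: TP=21, FP=2+2+2=6 → 21/27 = 0.7778
  C: TP=6, FP=2+2+4=8 → 6/14 = 0.4286
  D: TP=10, FP=0+5+2=7 → 10/17 = 0.5882
Macro-precision = mean = (0.4737 + 0.7778 + 0.4286 + 0.5882) / 4 = 0.567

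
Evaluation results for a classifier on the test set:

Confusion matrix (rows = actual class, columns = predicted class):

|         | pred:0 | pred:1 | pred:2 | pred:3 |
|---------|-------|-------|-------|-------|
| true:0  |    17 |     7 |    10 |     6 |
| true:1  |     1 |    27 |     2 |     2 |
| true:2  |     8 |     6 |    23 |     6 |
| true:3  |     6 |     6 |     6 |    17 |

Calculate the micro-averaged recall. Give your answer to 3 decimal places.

Micro-averaging pools counts across classes: ΣTP=84, ΣFP=66, ΣFN=66.
Micro-recall = TP/(TP+FN) on pooled counts = 0.560 (equals overall accuracy in single-label multiclass).

0.560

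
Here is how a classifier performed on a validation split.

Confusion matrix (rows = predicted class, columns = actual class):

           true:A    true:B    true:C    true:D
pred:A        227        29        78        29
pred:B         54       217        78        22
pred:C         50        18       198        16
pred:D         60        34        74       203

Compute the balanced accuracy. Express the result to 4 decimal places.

0.6308

Balanced accuracy = mean of per-class recall.
  A: recall = 227/391 = 0.58056
  B: recall = 217/298 = 0.72819
  C: recall = 198/428 = 0.46262
  D: recall = 203/270 = 0.75185
Mean = (0.58056 + 0.72819 + 0.46262 + 0.75185) / 4 = 0.6308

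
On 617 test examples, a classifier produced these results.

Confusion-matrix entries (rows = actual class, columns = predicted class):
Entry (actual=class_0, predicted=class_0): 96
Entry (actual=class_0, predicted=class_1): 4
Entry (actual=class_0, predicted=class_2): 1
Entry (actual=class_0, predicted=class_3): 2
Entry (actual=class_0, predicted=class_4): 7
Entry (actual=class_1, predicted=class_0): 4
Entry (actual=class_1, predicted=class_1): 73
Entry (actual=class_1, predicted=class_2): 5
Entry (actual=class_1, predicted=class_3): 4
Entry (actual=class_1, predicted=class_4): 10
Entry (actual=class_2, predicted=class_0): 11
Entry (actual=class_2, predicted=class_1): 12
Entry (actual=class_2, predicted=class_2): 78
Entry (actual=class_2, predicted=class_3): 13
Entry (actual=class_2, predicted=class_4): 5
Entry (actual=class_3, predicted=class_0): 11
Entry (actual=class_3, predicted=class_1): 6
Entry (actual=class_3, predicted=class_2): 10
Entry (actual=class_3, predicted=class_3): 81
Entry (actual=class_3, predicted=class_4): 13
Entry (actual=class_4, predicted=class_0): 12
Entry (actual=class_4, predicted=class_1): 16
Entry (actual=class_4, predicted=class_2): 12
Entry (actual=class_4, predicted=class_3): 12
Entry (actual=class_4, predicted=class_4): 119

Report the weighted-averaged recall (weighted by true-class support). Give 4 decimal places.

Per-class recall (TP/(TP+FN)):
  class_0: TP=96, FN=4+1+2+7=14 → 96/110 = 0.87273
  class_1: TP=73, FN=4+5+4+10=23 → 73/96 = 0.76042
  class_2: TP=78, FN=11+12+13+5=41 → 78/119 = 0.65546
  class_3: TP=81, FN=11+6+10+13=40 → 81/121 = 0.66942
  class_4: TP=119, FN=12+16+12+12=52 → 119/171 = 0.69591
Weighted-recall = Σ (supportᵢ/N)·recallᵢ with N=617: (110/617)·0.87273 + (96/617)·0.76042 + (119/617)·0.65546 + (121/617)·0.66942 + (171/617)·0.69591 = 0.7245

0.7245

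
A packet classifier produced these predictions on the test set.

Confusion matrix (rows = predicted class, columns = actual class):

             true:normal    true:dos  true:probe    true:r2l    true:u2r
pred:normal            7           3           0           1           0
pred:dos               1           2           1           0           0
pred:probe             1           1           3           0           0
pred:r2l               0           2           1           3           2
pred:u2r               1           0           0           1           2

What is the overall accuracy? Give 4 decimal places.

0.5313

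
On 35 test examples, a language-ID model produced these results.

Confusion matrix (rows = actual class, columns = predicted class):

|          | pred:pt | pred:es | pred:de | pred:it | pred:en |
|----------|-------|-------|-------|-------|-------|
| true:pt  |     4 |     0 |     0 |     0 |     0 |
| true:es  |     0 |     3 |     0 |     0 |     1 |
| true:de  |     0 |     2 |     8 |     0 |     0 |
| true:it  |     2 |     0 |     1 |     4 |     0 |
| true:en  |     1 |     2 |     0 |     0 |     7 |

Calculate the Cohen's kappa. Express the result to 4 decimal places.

0.6756

Observed agreement pₒ = trace/N = 26/35 = 0.74286
Expected agreement pₑ = Σ (rowᵢ·colᵢ)/N² = (4·7 + 4·7 + 10·9 + 7·4 + 10·8)/35² = 0.20735
κ = (pₒ − pₑ)/(1 − pₑ) = (0.74286 − 0.20735)/(1 − 0.20735) = 0.6756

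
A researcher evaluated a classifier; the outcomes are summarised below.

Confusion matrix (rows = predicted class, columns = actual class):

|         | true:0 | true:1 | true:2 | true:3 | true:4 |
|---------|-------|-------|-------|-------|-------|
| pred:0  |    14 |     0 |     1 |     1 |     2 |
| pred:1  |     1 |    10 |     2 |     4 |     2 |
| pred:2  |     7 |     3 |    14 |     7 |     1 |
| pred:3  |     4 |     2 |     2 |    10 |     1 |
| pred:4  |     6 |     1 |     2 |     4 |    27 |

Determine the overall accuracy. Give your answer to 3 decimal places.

Accuracy = trace / total = (14+10+14+10+27=75) / 128 = 75/128 = 0.586

0.586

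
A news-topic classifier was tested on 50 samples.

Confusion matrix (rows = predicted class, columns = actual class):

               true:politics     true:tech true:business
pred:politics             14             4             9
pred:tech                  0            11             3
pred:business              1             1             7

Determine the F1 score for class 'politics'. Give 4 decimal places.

Take TP from the diagonal, FP from the rest of the 'politics' prediction marginal, FN from the rest of the 'politics' actual marginal.
F1 score = 2·TP/(2·TP+FP+FN).
politics: TP=14, FP=4+9=13, FN=0+1=1 → 28/42 = 0.66667

0.6667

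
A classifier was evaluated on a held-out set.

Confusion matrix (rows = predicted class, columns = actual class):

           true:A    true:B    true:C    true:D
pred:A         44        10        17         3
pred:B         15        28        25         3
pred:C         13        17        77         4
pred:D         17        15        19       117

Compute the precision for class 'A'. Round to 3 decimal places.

precision = TP/(TP+FP).
A: TP=44, FP=10+17+3=30 → 44/74 = 0.5946

0.595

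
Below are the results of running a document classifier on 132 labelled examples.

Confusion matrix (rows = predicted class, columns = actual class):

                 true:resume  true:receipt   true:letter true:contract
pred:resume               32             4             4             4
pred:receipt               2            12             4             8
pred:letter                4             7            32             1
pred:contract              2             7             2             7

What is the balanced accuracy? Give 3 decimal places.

0.578

Balanced accuracy = mean of per-class recall.
  resume: recall = 32/40 = 0.8000
  receipt: recall = 12/30 = 0.4000
  letter: recall = 32/42 = 0.7619
  contract: recall = 7/20 = 0.3500
Mean = (0.8000 + 0.4000 + 0.7619 + 0.3500) / 4 = 0.578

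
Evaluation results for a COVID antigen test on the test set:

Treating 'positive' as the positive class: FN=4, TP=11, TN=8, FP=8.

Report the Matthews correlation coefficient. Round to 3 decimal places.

0.239

MCC = (TP·TN − FP·FN) / √((TP+FP)(TP+FN)(TN+FP)(TN+FN))
Numerator = 11·8 − 8·4 = 56
Denominator = √(19·15·16·12) = √54720 = 233.9231
MCC = 56 / 233.9231 = 0.239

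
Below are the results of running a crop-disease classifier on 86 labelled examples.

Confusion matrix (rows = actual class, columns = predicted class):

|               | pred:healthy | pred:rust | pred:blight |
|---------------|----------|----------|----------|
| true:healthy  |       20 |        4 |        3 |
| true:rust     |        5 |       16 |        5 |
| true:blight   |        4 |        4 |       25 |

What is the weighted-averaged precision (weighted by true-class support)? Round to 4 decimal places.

0.7088

Per-class precision (TP/(TP+FP)):
  healthy: TP=20, FP=5+4=9 → 20/29 = 0.68966
  rust: TP=16, FP=4+4=8 → 16/24 = 0.66667
  blight: TP=25, FP=3+5=8 → 25/33 = 0.75758
Weighted-precision = Σ (supportᵢ/N)·precisionᵢ with N=86: (27/86)·0.68966 + (26/86)·0.66667 + (33/86)·0.75758 = 0.7088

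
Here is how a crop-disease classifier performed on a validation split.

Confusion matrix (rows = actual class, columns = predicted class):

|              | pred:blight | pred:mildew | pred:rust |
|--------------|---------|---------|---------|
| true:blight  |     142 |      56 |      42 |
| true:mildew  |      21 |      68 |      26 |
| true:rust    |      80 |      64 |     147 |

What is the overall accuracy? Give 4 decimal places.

0.5526

Accuracy = trace / total = (142+68+147=357) / 646 = 357/646 = 0.5526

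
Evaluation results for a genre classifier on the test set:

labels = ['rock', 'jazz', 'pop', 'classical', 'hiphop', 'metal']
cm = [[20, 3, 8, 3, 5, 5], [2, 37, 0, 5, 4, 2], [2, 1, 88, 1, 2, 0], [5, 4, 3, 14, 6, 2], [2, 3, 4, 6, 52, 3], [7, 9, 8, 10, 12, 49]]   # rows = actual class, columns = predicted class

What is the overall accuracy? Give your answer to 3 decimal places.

Accuracy = trace / total = (20+37+88+14+52+49=260) / 387 = 260/387 = 0.672

0.672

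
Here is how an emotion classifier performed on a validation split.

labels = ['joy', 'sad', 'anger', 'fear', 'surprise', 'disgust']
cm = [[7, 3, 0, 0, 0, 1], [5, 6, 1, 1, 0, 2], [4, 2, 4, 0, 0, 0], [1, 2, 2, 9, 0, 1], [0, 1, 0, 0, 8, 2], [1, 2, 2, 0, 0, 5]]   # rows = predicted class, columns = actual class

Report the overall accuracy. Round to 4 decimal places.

Accuracy = trace / total = (7+6+4+9+8+5=39) / 72 = 39/72 = 0.5417

0.5417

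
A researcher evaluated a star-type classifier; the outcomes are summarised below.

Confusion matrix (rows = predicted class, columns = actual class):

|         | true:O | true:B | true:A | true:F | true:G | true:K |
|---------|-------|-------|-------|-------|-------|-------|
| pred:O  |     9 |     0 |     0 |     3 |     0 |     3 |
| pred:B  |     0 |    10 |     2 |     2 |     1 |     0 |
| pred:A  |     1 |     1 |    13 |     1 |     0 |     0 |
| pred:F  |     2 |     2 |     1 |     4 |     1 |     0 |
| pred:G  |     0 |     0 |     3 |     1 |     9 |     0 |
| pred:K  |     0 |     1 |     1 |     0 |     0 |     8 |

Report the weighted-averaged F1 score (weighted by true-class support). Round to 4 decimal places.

Per-class F1 score (2·TP/(2·TP+FP+FN)):
  O: TP=9, FP=0+0+3+0+3=6, FN=0+1+2+0+0=3 → 18/27 = 0.66667
  B: TP=10, FP=0+2+2+1+0=5, FN=0+1+2+0+1=4 → 20/29 = 0.68966
  A: TP=13, FP=1+1+1+0+0=3, FN=0+2+1+3+1=7 → 26/36 = 0.72222
  F: TP=4, FP=2+2+1+1+0=6, FN=3+2+1+1+0=7 → 8/21 = 0.38095
  G: TP=9, FP=0+0+3+1+0=4, FN=0+1+0+1+0=2 → 18/24 = 0.75000
  K: TP=8, FP=0+1+1+0+0=2, FN=3+0+0+0+0=3 → 16/21 = 0.76190
Weighted-F1 score = Σ (supportᵢ/N)·F1 scoreᵢ with N=79: (12/79)·0.66667 + (14/79)·0.68966 + (20/79)·0.72222 + (11/79)·0.38095 + (11/79)·0.75000 + (11/79)·0.76190 = 0.6699

0.6699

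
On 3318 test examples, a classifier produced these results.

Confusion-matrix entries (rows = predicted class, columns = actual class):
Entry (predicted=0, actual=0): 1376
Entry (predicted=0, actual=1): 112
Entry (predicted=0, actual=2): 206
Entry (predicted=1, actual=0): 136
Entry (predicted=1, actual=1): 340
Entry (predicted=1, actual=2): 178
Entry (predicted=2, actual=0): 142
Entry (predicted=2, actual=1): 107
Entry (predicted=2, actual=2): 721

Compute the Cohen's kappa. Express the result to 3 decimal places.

Observed agreement pₒ = trace/N = 2437/3318 = 0.7345
Expected agreement pₑ = Σ (rowᵢ·colᵢ)/N² = (1654·1694 + 559·654 + 1105·970)/3318² = 0.3851
κ = (pₒ − pₑ)/(1 − pₑ) = (0.7345 − 0.3851)/(1 − 0.3851) = 0.568

0.568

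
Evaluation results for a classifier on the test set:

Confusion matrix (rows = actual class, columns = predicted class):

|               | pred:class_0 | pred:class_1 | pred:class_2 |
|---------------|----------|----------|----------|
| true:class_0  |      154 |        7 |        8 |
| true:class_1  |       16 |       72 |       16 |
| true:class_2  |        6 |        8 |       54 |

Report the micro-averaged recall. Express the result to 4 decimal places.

0.8211

Micro-averaging pools counts across classes: ΣTP=280, ΣFP=61, ΣFN=61.
Micro-recall = TP/(TP+FN) on pooled counts = 0.8211 (equals overall accuracy in single-label multiclass).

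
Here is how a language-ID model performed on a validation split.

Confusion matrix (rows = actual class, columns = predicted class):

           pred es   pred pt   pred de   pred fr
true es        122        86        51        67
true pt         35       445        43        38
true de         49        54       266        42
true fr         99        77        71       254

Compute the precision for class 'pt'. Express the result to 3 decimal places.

0.672

Take TP from the diagonal, FP from the rest of the 'pt' prediction marginal, FN from the rest of the 'pt' actual marginal.
precision = TP/(TP+FP).
pt: TP=445, FP=86+54+77=217 → 445/662 = 0.6722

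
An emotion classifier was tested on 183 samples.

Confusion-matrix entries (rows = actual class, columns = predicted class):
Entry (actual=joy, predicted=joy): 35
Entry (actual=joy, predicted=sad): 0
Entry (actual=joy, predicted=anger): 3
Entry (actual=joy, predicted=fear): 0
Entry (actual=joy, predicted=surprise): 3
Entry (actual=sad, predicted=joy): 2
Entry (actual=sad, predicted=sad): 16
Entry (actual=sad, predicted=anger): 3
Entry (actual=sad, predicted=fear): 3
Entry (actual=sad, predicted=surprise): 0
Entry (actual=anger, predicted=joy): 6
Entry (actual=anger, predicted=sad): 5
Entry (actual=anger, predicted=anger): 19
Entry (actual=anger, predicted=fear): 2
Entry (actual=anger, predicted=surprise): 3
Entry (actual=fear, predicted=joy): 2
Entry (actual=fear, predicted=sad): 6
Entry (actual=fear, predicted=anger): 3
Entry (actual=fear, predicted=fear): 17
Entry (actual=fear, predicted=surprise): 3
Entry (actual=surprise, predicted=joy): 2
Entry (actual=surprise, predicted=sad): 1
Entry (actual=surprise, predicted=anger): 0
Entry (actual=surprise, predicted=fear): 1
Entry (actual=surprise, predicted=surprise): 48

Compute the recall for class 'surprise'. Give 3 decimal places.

Take TP from the diagonal, FP from the rest of the 'surprise' prediction marginal, FN from the rest of the 'surprise' actual marginal.
recall = TP/(TP+FN).
surprise: TP=48, FN=2+1+0+1=4 → 48/52 = 0.9231

0.923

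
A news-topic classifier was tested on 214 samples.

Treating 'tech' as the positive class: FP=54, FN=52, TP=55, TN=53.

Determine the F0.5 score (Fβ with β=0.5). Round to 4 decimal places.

Fβ = (1+β²)·TP / ((1+β²)·TP + β²·FN + FP), with β²=1/4
= 1.25·55 / (1.25·55 + 0.25·52 + 54) = 0.5064

0.5064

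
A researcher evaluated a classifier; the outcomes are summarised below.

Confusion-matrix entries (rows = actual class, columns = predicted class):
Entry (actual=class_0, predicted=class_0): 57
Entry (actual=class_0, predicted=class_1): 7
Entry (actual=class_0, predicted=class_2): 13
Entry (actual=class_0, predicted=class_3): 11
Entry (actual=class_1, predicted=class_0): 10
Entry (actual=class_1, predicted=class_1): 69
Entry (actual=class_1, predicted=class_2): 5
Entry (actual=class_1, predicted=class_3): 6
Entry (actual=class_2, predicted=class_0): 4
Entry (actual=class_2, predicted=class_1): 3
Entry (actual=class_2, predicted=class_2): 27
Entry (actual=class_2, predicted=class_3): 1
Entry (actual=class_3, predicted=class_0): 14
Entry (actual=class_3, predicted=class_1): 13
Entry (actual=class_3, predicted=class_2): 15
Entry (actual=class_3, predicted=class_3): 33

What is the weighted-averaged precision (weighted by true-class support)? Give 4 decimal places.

Per-class precision (TP/(TP+FP)):
  class_0: TP=57, FP=10+4+14=28 → 57/85 = 0.67059
  class_1: TP=69, FP=7+3+13=23 → 69/92 = 0.75000
  class_2: TP=27, FP=13+5+15=33 → 27/60 = 0.45000
  class_3: TP=33, FP=11+6+1=18 → 33/51 = 0.64706
Weighted-precision = Σ (supportᵢ/N)·precisionᵢ with N=288: (88/288)·0.67059 + (90/288)·0.75000 + (35/288)·0.45000 + (75/288)·0.64706 = 0.6625

0.6625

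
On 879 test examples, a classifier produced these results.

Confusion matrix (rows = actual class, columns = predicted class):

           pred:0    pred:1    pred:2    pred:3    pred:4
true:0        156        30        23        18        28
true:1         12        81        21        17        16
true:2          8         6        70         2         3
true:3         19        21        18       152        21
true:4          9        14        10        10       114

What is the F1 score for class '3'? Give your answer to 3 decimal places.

0.707

One-vs-rest for '3': TP = diagonal; FP = other classes predicted '3'; FN = '3' predicted as other.
F1 score = 2·TP/(2·TP+FP+FN).
3: TP=152, FP=18+17+2+10=47, FN=19+21+18+21=79 → 304/430 = 0.7070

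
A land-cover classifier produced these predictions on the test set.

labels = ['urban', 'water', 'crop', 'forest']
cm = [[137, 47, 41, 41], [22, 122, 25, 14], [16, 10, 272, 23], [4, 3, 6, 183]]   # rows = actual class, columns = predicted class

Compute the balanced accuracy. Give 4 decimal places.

0.7407

Balanced accuracy = mean of per-class recall.
  urban: recall = 137/266 = 0.51504
  water: recall = 122/183 = 0.66667
  crop: recall = 272/321 = 0.84735
  forest: recall = 183/196 = 0.93367
Mean = (0.51504 + 0.66667 + 0.84735 + 0.93367) / 4 = 0.7407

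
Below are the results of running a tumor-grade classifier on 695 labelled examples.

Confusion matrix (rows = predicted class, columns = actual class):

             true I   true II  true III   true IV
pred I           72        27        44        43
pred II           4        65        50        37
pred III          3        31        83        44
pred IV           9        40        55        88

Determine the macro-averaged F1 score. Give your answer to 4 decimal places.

0.4478

Per-class F1 score (2·TP/(2·TP+FP+FN)):
  I: TP=72, FP=27+44+43=114, FN=4+3+9=16 → 144/274 = 0.52555
  II: TP=65, FP=4+50+37=91, FN=27+31+40=98 → 130/319 = 0.40752
  III: TP=83, FP=3+31+44=78, FN=44+50+55=149 → 166/393 = 0.42239
  IV: TP=88, FP=9+40+55=104, FN=43+37+44=124 → 176/404 = 0.43564
Macro-F1 score = mean = (0.52555 + 0.40752 + 0.42239 + 0.43564) / 4 = 0.4478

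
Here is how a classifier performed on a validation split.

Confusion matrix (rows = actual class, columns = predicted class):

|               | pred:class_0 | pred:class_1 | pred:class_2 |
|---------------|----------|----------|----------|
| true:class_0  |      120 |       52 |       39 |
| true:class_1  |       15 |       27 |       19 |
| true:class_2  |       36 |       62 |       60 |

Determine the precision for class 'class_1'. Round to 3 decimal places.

Take TP from the diagonal, FP from the rest of the 'class_1' prediction marginal, FN from the rest of the 'class_1' actual marginal.
precision = TP/(TP+FP).
class_1: TP=27, FP=52+62=114 → 27/141 = 0.1915

0.191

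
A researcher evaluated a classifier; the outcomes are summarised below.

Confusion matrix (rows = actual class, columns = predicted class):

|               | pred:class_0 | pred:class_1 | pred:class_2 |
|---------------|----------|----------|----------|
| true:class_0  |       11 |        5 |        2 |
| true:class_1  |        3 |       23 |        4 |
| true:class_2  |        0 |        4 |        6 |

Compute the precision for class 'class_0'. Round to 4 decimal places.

0.7857

Treat 'class_0' as positive and all other classes as negative.
precision = TP/(TP+FP).
class_0: TP=11, FP=3+0=3 → 11/14 = 0.78571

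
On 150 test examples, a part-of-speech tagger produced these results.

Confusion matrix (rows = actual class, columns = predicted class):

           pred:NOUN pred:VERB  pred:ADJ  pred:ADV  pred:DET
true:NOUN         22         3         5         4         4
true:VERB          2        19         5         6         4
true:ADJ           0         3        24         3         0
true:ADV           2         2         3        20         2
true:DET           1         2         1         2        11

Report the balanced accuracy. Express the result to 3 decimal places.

0.649

Balanced accuracy = mean of per-class recall.
  NOUN: recall = 22/38 = 0.5789
  VERB: recall = 19/36 = 0.5278
  ADJ: recall = 24/30 = 0.8000
  ADV: recall = 20/29 = 0.6897
  DET: recall = 11/17 = 0.6471
Mean = (0.5789 + 0.5278 + 0.8000 + 0.6897 + 0.6471) / 5 = 0.649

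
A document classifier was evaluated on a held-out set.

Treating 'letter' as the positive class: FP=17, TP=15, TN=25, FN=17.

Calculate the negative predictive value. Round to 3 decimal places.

NPV = TN/(TN+FN) = 25/(25+17) = 0.595

0.595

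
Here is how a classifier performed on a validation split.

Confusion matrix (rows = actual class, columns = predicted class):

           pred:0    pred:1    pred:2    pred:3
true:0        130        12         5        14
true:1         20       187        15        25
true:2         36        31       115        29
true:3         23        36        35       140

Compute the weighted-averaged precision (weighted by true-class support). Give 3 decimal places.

Per-class precision (TP/(TP+FP)):
  0: TP=130, FP=20+36+23=79 → 130/209 = 0.6220
  1: TP=187, FP=12+31+36=79 → 187/266 = 0.7030
  2: TP=115, FP=5+15+35=55 → 115/170 = 0.6765
  3: TP=140, FP=14+25+29=68 → 140/208 = 0.6731
Weighted-precision = Σ (supportᵢ/N)·precisionᵢ with N=853: (161/853)·0.6220 + (247/853)·0.7030 + (211/853)·0.6765 + (234/853)·0.6731 = 0.673

0.673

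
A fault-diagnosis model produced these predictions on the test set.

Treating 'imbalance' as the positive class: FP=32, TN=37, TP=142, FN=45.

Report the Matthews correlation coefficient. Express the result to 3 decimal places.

MCC = (TP·TN − FP·FN) / √((TP+FP)(TP+FN)(TN+FP)(TN+FN))
Numerator = 142·37 − 32·45 = 3814
Denominator = √(174·187·69·82) = √184100004 = 13568.3457
MCC = 3814 / 13568.3457 = 0.281

0.281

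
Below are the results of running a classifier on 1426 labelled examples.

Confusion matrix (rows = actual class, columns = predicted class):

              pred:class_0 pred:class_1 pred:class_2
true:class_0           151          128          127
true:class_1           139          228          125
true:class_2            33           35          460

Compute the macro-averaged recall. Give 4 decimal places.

Per-class recall (TP/(TP+FN)):
  class_0: TP=151, FN=128+127=255 → 151/406 = 0.37192
  class_1: TP=228, FN=139+125=264 → 228/492 = 0.46341
  class_2: TP=460, FN=33+35=68 → 460/528 = 0.87121
Macro-recall = mean = (0.37192 + 0.46341 + 0.87121) / 3 = 0.5688

0.5688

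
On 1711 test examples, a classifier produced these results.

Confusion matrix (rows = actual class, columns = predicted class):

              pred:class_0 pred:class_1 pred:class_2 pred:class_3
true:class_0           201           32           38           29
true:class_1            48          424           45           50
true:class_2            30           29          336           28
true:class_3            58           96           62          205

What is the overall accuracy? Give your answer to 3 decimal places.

Accuracy = trace / total = (201+424+336+205=1166) / 1711 = 1166/1711 = 0.681

0.681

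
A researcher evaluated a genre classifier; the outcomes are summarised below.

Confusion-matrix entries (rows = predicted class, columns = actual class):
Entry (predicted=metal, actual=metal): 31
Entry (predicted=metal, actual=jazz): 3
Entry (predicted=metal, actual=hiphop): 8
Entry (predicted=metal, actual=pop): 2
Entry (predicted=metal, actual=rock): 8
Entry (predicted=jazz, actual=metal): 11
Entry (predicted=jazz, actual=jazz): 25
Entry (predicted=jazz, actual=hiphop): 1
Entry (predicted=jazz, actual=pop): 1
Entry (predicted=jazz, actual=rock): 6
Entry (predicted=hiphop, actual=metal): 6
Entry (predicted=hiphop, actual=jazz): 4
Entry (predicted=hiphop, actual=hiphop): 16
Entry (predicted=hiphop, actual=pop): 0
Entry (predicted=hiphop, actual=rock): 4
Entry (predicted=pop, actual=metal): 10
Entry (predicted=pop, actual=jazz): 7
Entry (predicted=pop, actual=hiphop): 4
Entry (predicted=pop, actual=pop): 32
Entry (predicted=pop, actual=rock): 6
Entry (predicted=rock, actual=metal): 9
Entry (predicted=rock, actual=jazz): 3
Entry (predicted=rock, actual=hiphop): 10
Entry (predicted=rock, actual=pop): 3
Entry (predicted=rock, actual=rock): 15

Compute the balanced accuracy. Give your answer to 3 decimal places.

0.539

Balanced accuracy = mean of per-class recall.
  metal: recall = 31/67 = 0.4627
  jazz: recall = 25/42 = 0.5952
  hiphop: recall = 16/39 = 0.4103
  pop: recall = 32/38 = 0.8421
  rock: recall = 15/39 = 0.3846
Mean = (0.4627 + 0.5952 + 0.4103 + 0.8421 + 0.3846) / 5 = 0.539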